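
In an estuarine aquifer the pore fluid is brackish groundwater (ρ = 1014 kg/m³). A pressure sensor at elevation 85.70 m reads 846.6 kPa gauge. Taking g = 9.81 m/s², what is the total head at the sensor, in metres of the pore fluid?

ψ = P/(ρg) = 846.6×1000 / (1014 × 9.81) = 85.11 m.
h = z + ψ = 85.70 + 85.11 = 170.81 m.

h ≈ 170.81 m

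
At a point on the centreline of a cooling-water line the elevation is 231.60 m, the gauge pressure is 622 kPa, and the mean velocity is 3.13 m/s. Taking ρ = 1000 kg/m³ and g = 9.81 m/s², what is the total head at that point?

h ≈ 295.50 m

Pressure head ψ = P/(ρg) = 622×1000 / (1000 × 9.81) = 63.40 m.
Velocity head = v²/(2g) = 3.13² / (2 × 9.81) = 0.499 m.
h = z + ψ + v²/(2g) = 231.60 + 63.40 + 0.499 = 295.50 m.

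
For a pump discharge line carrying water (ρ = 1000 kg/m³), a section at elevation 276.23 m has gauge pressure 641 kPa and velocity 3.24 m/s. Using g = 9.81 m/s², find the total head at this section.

Pressure head ψ = P/(ρg) = 641×1000 / (1000 × 9.81) = 65.34 m.
Velocity head = v²/(2g) = 3.24² / (2 × 9.81) = 0.535 m.
h = z + ψ + v²/(2g) = 276.23 + 65.34 + 0.535 = 342.11 m.

h ≈ 342.11 m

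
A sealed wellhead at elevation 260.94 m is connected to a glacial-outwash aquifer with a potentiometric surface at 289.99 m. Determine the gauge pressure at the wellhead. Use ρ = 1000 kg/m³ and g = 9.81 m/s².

P ≈ 285 kPa

Head above the cap: Δh = 289.99 − 260.94 = 29.05 m.
P = ρgΔh = 1000 × 9.81 × 29.05 = 284980 Pa ≈ 285 kPa.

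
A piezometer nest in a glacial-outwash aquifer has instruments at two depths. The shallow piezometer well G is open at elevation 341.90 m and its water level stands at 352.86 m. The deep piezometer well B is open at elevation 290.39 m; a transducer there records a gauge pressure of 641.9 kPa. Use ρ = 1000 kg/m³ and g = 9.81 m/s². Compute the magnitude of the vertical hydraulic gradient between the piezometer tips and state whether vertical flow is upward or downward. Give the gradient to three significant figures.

|i_v| ≈ 0.0575; vertical flow is upward

Total head at well G: h = 352.86 m (water level in the standpipe).
Pressure head at well B: ψ = P/(ρg) = 641.9×1000 / (1000 × 9.81) = 65.43 m.
Total head at well B: h = z + ψ = 290.39 + 65.43 = 355.82 m.
Δh = h(well G) − h(well B) = 352.86 − 355.82 = -2.96 m.
Vertical separation Δz = 341.90 − 290.39 = 51.51 m.
|i_v| = |Δh| / Δz = 2.96 / 51.51 = 0.0575.
Head is higher in the deep piezometer, so vertical flow is upward (discharge condition).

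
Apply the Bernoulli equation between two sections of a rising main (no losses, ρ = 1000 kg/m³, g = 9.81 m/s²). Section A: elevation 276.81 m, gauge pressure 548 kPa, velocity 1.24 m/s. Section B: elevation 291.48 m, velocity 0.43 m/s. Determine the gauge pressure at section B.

P₂ ≈ 405 kPa

Pressure head at A: ψ₁ = P₁/(ρg) = 548×1000 / (1000 × 9.81) = 55.86 m.
Velocity heads: v₁²/2g = 1.24²/19.62 = 0.078 m; v₂²/2g = 0.43²/19.62 = 0.009 m.
Total head H = z₁ + ψ₁ + v₁²/2g = 276.81 + 55.86 + 0.078 = 332.75 m.
ψ₂ = H − z₂ − v₂²/2g = 332.75 − 291.48 − 0.009 = 41.26 m.
P₂ = ρgψ₂ = 1000 × 9.81 × 41.26 ≈ 405 kPa.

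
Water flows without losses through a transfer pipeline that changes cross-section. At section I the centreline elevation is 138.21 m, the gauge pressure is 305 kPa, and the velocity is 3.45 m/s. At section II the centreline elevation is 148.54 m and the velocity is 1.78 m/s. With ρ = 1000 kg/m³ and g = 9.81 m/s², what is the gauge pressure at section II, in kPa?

P₂ ≈ 208 kPa

Pressure head at I: ψ₁ = P₁/(ρg) = 305×1000 / (1000 × 9.81) = 31.09 m.
Velocity heads: v₁²/2g = 3.45²/19.62 = 0.607 m; v₂²/2g = 1.78²/19.62 = 0.161 m.
Total head H = z₁ + ψ₁ + v₁²/2g = 138.21 + 31.09 + 0.607 = 169.91 m.
ψ₂ = H − z₂ − v₂²/2g = 169.91 − 148.54 − 0.161 = 21.21 m.
P₂ = ρgψ₂ = 1000 × 9.81 × 21.21 ≈ 208 kPa.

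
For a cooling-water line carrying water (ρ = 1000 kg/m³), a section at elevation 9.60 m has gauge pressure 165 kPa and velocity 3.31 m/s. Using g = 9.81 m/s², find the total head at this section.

h ≈ 26.98 m

Pressure head ψ = P/(ρg) = 165×1000 / (1000 × 9.81) = 16.82 m.
Velocity head = v²/(2g) = 3.31² / (2 × 9.81) = 0.558 m.
h = z + ψ + v²/(2g) = 9.60 + 16.82 + 0.558 = 26.98 m.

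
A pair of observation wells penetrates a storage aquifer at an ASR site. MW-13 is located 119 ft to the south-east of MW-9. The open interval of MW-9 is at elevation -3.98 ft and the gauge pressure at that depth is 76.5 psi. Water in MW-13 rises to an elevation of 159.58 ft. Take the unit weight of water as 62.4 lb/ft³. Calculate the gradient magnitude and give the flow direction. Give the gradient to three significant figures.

Pressure head at MW-9: ψ = 144·P/γ = 144 × 76.5 / 62.4 = 176.54 ft.
Total head at MW-9: h = z + ψ = -3.98 + 176.54 = 172.56 ft.
Total head at MW-13: h = 159.58 ft (water level in the piezometer is the total head).
Head difference: h(MW-9) − h(MW-13) = 172.56 − 159.58 = 12.98 ft.
Hydraulic gradient: i = |Δh| / L = 12.98 / 119 = 0.109.
Flow is from higher to lower head: from MW-9 toward MW-13, i.e. toward the south-east.

i ≈ 0.109; groundwater flows toward the south-east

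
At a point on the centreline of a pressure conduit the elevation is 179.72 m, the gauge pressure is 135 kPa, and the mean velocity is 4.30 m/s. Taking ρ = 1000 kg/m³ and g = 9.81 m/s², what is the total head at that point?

Pressure head ψ = P/(ρg) = 135×1000 / (1000 × 9.81) = 13.76 m.
Velocity head = v²/(2g) = 4.30² / (2 × 9.81) = 0.942 m.
h = z + ψ + v²/(2g) = 179.72 + 13.76 + 0.942 = 194.42 m.

h ≈ 194.42 m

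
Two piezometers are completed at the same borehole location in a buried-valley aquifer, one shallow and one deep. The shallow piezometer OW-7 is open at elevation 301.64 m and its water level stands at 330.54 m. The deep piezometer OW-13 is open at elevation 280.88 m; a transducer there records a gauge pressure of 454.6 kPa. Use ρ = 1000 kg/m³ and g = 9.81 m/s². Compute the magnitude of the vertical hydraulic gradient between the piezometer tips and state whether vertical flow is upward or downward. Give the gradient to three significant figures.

Total head at OW-7: h = 330.54 m (water level in the standpipe).
Pressure head at OW-13: ψ = P/(ρg) = 454.6×1000 / (1000 × 9.81) = 46.34 m.
Total head at OW-13: h = z + ψ = 280.88 + 46.34 = 327.22 m.
Δh = h(OW-7) − h(OW-13) = 330.54 − 327.22 = 3.32 m.
Vertical separation Δz = 301.64 − 280.88 = 20.76 m.
|i_v| = |Δh| / Δz = 3.32 / 20.76 = 0.160.
Head is higher in the shallow piezometer, so vertical flow is downward (recharge condition).

|i_v| ≈ 0.160; vertical flow is downward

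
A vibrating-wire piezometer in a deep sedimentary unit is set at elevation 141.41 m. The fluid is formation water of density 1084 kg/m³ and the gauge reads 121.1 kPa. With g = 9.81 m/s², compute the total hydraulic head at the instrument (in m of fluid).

ψ = P/(ρg) = 121.1×1000 / (1084 × 9.81) = 11.39 m.
h = z + ψ = 141.41 + 11.39 = 152.80 m.

h ≈ 152.80 m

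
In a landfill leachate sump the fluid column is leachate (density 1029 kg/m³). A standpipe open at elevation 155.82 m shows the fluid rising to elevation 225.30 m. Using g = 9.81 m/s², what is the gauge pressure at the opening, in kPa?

P ≈ 701 kPa

Pressure head ψ = h − z = 225.30 − 155.82 = 69.48 m.
P = ρgψ = 1029 × 9.81 × 69.48 = 701365 Pa ≈ 701 kPa.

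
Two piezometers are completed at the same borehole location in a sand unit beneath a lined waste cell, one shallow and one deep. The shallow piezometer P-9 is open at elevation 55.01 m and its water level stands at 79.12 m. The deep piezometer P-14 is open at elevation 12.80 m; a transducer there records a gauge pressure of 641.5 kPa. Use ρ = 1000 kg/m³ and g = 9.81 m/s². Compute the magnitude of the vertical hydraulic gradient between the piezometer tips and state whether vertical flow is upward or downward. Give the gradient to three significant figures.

Total head at P-9: h = 79.12 m (water level in the standpipe).
Pressure head at P-14: ψ = P/(ρg) = 641.5×1000 / (1000 × 9.81) = 65.39 m.
Total head at P-14: h = z + ψ = 12.80 + 65.39 = 78.19 m.
Δh = h(P-9) − h(P-14) = 79.12 − 78.19 = 0.93 m.
Vertical separation Δz = 55.01 − 12.80 = 42.21 m.
|i_v| = |Δh| / Δz = 0.93 / 42.21 = 0.0220.
Head is higher in the shallow piezometer, so vertical flow is downward (recharge condition).

|i_v| ≈ 0.0220; vertical flow is downward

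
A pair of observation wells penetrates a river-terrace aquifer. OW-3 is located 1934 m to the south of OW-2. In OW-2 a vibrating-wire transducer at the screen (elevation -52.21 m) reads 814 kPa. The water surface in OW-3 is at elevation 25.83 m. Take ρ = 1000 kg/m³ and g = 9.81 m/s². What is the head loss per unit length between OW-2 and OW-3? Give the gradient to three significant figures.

i ≈ 0.00255 m/m

Pressure head at OW-2: ψ = P/(ρg) = 814×1000 / (1000 × 9.81) = 82.98 m.
Total head at OW-2: h = z + ψ = -52.21 + 82.98 = 30.77 m.
Total head at OW-3: h = 25.83 m (water level in the piezometer is the total head).
Head difference: h(OW-2) − h(OW-3) = 30.77 − 25.83 = 4.94 m.
Hydraulic gradient: i = |Δh| / L = 4.94 / 1934 = 0.00255.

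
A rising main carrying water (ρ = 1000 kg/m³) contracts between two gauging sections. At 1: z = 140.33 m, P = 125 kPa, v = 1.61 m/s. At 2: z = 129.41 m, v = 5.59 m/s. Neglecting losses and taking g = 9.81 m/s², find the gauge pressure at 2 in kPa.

Pressure head at 1: ψ₁ = P₁/(ρg) = 125×1000 / (1000 × 9.81) = 12.74 m.
Velocity heads: v₁²/2g = 1.61²/19.62 = 0.132 m; v₂²/2g = 5.59²/19.62 = 1.593 m.
Total head H = z₁ + ψ₁ + v₁²/2g = 140.33 + 12.74 + 0.132 = 153.20 m.
ψ₂ = H − z₂ − v₂²/2g = 153.20 − 129.41 − 1.593 = 22.20 m.
P₂ = ρgψ₂ = 1000 × 9.81 × 22.20 ≈ 218 kPa.

P₂ ≈ 218 kPa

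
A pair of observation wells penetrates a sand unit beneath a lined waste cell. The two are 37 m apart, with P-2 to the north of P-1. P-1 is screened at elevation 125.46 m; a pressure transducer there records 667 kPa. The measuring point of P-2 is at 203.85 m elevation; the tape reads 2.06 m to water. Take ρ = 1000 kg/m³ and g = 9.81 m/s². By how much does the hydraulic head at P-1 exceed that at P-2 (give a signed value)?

Δh ≈ -8.34 m

Pressure head at P-1: ψ = P/(ρg) = 667×1000 / (1000 × 9.81) = 67.99 m.
Total head at P-1: h = z + ψ = 125.46 + 67.99 = 193.45 m.
Total head at P-2: h = 203.85 − 2.06 = 201.79 m.
Head difference: h(P-1) − h(P-2) = 193.45 − 201.79 = -8.34 m.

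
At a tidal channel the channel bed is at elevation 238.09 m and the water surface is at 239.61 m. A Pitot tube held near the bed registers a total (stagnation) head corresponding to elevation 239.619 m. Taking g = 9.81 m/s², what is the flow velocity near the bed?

Near the bed, under hydrostatic conditions, the piezometric head (z + ψ) equals the free-surface elevation, 239.61 m.
Velocity head = total − piezometric = 239.619 − 239.61 = 0.009 m.
v = √(2g·h_v) = √(2 × 9.81 × 0.009) = 0.420 m/s.

v ≈ 0.420 m/s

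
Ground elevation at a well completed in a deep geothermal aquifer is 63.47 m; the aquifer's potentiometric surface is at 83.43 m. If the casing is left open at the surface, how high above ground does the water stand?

Water rises to the potentiometric surface, so the rise above ground = 83.43 − 63.47 = 19.96 m.

≈ 19.96 m above ground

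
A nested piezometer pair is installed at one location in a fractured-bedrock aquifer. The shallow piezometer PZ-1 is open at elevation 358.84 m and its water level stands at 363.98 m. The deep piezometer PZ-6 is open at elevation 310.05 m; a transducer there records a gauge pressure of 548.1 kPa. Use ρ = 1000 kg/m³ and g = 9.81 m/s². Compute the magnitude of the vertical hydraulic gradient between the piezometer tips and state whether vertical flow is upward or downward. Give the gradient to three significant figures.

Total head at PZ-1: h = 363.98 m (water level in the standpipe).
Pressure head at PZ-6: ψ = P/(ρg) = 548.1×1000 / (1000 × 9.81) = 55.87 m.
Total head at PZ-6: h = z + ψ = 310.05 + 55.87 = 365.92 m.
Δh = h(PZ-1) − h(PZ-6) = 363.98 − 365.92 = -1.94 m.
Vertical separation Δz = 358.84 − 310.05 = 48.79 m.
|i_v| = |Δh| / Δz = 1.94 / 48.79 = 0.0398.
Head is higher in the deep piezometer, so vertical flow is upward (discharge condition).

|i_v| ≈ 0.0398; vertical flow is upward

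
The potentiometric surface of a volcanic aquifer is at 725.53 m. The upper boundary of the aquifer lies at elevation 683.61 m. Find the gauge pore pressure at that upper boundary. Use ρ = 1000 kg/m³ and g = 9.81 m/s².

Pressure head at the aquifer top: ψ = h − z = 725.53 − 683.61 = 41.92 m.
P = ρgψ = 1000 × 9.81 × 41.92 = 411235 Pa ≈ 411 kPa.

P ≈ 411 kPa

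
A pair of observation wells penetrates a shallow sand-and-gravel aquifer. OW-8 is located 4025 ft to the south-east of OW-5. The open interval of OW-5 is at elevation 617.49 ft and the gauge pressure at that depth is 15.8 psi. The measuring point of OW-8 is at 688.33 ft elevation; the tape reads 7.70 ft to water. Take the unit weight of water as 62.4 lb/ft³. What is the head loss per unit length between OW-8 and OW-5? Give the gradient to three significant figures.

i ≈ 0.00663 ft/ft

Pressure head at OW-5: ψ = 144·P/γ = 144 × 15.8 / 62.4 = 36.46 ft.
Total head at OW-5: h = z + ψ = 617.49 + 36.46 = 653.95 ft.
Total head at OW-8: h = 688.33 − 7.70 = 680.63 ft.
Head difference: h(OW-5) − h(OW-8) = 653.95 − 680.63 = -26.68 ft.
Hydraulic gradient: i = |Δh| / L = 26.68 / 4025 = 0.00663.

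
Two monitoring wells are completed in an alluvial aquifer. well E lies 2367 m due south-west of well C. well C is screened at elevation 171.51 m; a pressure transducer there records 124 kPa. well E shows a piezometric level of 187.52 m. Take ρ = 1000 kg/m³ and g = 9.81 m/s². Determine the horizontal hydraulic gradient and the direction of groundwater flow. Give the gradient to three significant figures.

i ≈ 0.00142; groundwater flows toward the north-east

Pressure head at well C: ψ = P/(ρg) = 124×1000 / (1000 × 9.81) = 12.64 m.
Total head at well C: h = z + ψ = 171.51 + 12.64 = 184.15 m.
Total head at well E: h = 187.52 m (water level in the piezometer is the total head).
Head difference: h(well C) − h(well E) = 184.15 − 187.52 = -3.37 m.
Hydraulic gradient: i = |Δh| / L = 3.37 / 2367 = 0.00142.
Flow is from higher to lower head: from well E toward well C, i.e. toward the north-east.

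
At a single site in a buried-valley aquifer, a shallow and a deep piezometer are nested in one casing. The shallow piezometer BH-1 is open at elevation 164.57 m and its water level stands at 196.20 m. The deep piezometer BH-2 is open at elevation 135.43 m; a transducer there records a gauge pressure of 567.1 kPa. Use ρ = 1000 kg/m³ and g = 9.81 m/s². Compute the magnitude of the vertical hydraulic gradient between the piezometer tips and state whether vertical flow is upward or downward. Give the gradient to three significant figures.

Total head at BH-1: h = 196.20 m (water level in the standpipe).
Pressure head at BH-2: ψ = P/(ρg) = 567.1×1000 / (1000 × 9.81) = 57.81 m.
Total head at BH-2: h = z + ψ = 135.43 + 57.81 = 193.24 m.
Δh = h(BH-1) − h(BH-2) = 196.20 − 193.24 = 2.96 m.
Vertical separation Δz = 164.57 − 135.43 = 29.14 m.
|i_v| = |Δh| / Δz = 2.96 / 29.14 = 0.102.
Head is higher in the shallow piezometer, so vertical flow is downward (recharge condition).

|i_v| ≈ 0.102; vertical flow is downward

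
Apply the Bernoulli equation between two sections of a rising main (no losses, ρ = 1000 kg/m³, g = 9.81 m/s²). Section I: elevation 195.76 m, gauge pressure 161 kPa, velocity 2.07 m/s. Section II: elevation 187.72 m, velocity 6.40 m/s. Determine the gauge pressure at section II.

Pressure head at I: ψ₁ = P₁/(ρg) = 161×1000 / (1000 × 9.81) = 16.41 m.
Velocity heads: v₁²/2g = 2.07²/19.62 = 0.218 m; v₂²/2g = 6.40²/19.62 = 2.088 m.
Total head H = z₁ + ψ₁ + v₁²/2g = 195.76 + 16.41 + 0.218 = 212.39 m.
ψ₂ = H − z₂ − v₂²/2g = 212.39 − 187.72 − 2.088 = 22.58 m.
P₂ = ρgψ₂ = 1000 × 9.81 × 22.58 ≈ 222 kPa.

P₂ ≈ 222 kPa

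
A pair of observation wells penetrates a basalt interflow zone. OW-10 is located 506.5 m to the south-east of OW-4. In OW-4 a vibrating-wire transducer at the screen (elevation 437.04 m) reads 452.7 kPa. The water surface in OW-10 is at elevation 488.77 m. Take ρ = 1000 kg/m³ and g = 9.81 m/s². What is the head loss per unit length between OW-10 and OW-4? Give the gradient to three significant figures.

Pressure head at OW-4: ψ = P/(ρg) = 452.7×1000 / (1000 × 9.81) = 46.15 m.
Total head at OW-4: h = z + ψ = 437.04 + 46.15 = 483.19 m.
Total head at OW-10: h = 488.77 m (water level in the piezometer is the total head).
Head difference: h(OW-4) − h(OW-10) = 483.19 − 488.77 = -5.58 m.
Hydraulic gradient: i = |Δh| / L = 5.58 / 506.5 = 0.0110.

i ≈ 0.0110 m/m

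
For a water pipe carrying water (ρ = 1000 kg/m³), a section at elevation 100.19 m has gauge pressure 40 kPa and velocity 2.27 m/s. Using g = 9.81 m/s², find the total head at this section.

h ≈ 104.53 m

Pressure head ψ = P/(ρg) = 40×1000 / (1000 × 9.81) = 4.08 m.
Velocity head = v²/(2g) = 2.27² / (2 × 9.81) = 0.263 m.
h = z + ψ + v²/(2g) = 100.19 + 4.08 + 0.263 = 104.53 m.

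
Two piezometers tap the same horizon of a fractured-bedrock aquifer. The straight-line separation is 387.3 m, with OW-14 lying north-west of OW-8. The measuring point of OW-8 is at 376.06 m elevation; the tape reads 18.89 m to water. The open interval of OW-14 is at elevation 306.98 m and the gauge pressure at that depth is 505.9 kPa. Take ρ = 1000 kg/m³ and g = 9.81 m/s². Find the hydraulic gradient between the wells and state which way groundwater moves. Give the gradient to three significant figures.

Total head at OW-8: h = 376.06 − 18.89 = 357.17 m.
Pressure head at OW-14: ψ = P/(ρg) = 505.9×1000 / (1000 × 9.81) = 51.57 m.
Total head at OW-14: h = z + ψ = 306.98 + 51.57 = 358.55 m.
Head difference: h(OW-8) − h(OW-14) = 357.17 − 358.55 = -1.38 m.
Hydraulic gradient: i = |Δh| / L = 1.38 / 387.3 = 0.00356.
Flow is from higher to lower head: from OW-14 toward OW-8, i.e. toward the south-east.

i ≈ 0.00356; groundwater flows toward the south-east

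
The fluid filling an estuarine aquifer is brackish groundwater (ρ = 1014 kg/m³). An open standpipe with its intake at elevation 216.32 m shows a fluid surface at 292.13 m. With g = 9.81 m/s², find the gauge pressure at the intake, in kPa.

P ≈ 754 kPa

Pressure head ψ = h − z = 292.13 − 216.32 = 75.81 m.
P = ρgψ = 1014 × 9.81 × 75.81 = 754108 Pa ≈ 754 kPa.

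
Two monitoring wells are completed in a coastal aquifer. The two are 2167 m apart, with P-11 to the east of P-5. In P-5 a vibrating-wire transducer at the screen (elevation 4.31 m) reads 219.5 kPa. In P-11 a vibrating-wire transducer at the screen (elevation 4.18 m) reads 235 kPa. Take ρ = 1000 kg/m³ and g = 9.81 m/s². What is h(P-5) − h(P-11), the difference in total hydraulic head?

Pressure head at P-5: ψ = P/(ρg) = 219.5×1000 / (1000 × 9.81) = 22.38 m.
Total head at P-5: h = z + ψ = 4.31 + 22.38 = 26.69 m.
Pressure head at P-11: ψ = P/(ρg) = 235×1000 / (1000 × 9.81) = 23.96 m.
Total head at P-11: h = z + ψ = 4.18 + 23.96 = 28.14 m.
Head difference: h(P-5) − h(P-11) = 26.69 − 28.14 = -1.45 m.

Δh ≈ -1.45 m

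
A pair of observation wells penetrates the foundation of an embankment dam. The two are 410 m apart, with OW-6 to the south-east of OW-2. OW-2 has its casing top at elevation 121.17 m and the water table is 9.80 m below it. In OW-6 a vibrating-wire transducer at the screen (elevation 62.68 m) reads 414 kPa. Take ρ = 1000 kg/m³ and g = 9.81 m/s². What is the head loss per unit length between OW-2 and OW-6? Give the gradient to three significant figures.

Total head at OW-2: h = 121.17 − 9.80 = 111.37 m.
Pressure head at OW-6: ψ = P/(ρg) = 414×1000 / (1000 × 9.81) = 42.20 m.
Total head at OW-6: h = z + ψ = 62.68 + 42.20 = 104.88 m.
Head difference: h(OW-2) − h(OW-6) = 111.37 − 104.88 = 6.49 m.
Hydraulic gradient: i = |Δh| / L = 6.49 / 410 = 0.0158.

i ≈ 0.0158 m/m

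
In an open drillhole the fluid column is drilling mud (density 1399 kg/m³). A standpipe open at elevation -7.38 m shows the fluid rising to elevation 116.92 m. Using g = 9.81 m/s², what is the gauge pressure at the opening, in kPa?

P ≈ 1710 kPa

Pressure head ψ = h − z = 116.92 − (-7.38) = 124.30 m.
P = ρgψ = 1399 × 9.81 × 124.30 = 1705917 Pa ≈ 1710 kPa.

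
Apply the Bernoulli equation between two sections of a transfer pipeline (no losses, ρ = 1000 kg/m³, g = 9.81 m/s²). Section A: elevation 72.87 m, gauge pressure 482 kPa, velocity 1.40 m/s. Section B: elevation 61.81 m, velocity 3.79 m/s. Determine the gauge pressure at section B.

Pressure head at A: ψ₁ = P₁/(ρg) = 482×1000 / (1000 × 9.81) = 49.13 m.
Velocity heads: v₁²/2g = 1.40²/19.62 = 0.100 m; v₂²/2g = 3.79²/19.62 = 0.732 m.
Total head H = z₁ + ψ₁ + v₁²/2g = 72.87 + 49.13 + 0.100 = 122.10 m.
ψ₂ = H − z₂ − v₂²/2g = 122.10 − 61.81 − 0.732 = 59.56 m.
P₂ = ρgψ₂ = 1000 × 9.81 × 59.56 ≈ 584 kPa.

P₂ ≈ 584 kPa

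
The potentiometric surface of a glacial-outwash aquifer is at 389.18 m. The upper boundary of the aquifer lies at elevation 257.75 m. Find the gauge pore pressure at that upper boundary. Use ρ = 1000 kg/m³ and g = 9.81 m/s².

P ≈ 1290 kPa

Pressure head at the aquifer top: ψ = h − z = 389.18 − 257.75 = 131.43 m.
P = ρgψ = 1000 × 9.81 × 131.43 = 1289328 Pa ≈ 1290 kPa.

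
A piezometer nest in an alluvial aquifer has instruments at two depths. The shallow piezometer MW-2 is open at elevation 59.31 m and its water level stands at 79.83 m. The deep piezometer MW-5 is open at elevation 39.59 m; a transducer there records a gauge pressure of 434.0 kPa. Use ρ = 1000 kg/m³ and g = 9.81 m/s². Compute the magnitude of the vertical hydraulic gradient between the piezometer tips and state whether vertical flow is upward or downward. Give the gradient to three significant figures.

Total head at MW-2: h = 79.83 m (water level in the standpipe).
Pressure head at MW-5: ψ = P/(ρg) = 434.0×1000 / (1000 × 9.81) = 44.24 m.
Total head at MW-5: h = z + ψ = 39.59 + 44.24 = 83.83 m.
Δh = h(MW-2) − h(MW-5) = 79.83 − 83.83 = -4.00 m.
Vertical separation Δz = 59.31 − 39.59 = 19.72 m.
|i_v| = |Δh| / Δz = 4.00 / 19.72 = 0.203.
Head is higher in the deep piezometer, so vertical flow is upward (discharge condition).

|i_v| ≈ 0.203; vertical flow is upward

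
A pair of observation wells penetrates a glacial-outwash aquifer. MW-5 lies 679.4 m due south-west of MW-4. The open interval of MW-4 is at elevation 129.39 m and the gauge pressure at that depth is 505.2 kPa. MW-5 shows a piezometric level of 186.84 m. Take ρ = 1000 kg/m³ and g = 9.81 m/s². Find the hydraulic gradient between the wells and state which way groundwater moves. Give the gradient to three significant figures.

Pressure head at MW-4: ψ = P/(ρg) = 505.2×1000 / (1000 × 9.81) = 51.50 m.
Total head at MW-4: h = z + ψ = 129.39 + 51.50 = 180.89 m.
Total head at MW-5: h = 186.84 m (water level in the piezometer is the total head).
Head difference: h(MW-4) − h(MW-5) = 180.89 − 186.84 = -5.95 m.
Hydraulic gradient: i = |Δh| / L = 5.95 / 679.4 = 0.00876.
Flow is from higher to lower head: from MW-5 toward MW-4, i.e. toward the north-east.

i ≈ 0.00876; groundwater flows toward the north-east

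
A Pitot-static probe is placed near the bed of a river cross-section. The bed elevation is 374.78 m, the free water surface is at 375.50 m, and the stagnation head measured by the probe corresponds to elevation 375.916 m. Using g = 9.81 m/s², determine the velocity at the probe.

Near the bed, under hydrostatic conditions, the piezometric head (z + ψ) equals the free-surface elevation, 375.50 m.
Velocity head = total − piezometric = 375.916 − 375.50 = 0.416 m.
v = √(2g·h_v) = √(2 × 9.81 × 0.416) = 2.86 m/s.

v ≈ 2.86 m/s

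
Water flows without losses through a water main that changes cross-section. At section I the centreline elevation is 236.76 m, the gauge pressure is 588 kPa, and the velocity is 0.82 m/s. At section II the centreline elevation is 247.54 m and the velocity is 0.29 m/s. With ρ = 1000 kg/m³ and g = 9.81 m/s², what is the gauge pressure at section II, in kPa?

P₂ ≈ 483 kPa

Pressure head at I: ψ₁ = P₁/(ρg) = 588×1000 / (1000 × 9.81) = 59.94 m.
Velocity heads: v₁²/2g = 0.82²/19.62 = 0.034 m; v₂²/2g = 0.29²/19.62 = 0.004 m.
Total head H = z₁ + ψ₁ + v₁²/2g = 236.76 + 59.94 + 0.034 = 296.73 m.
ψ₂ = H − z₂ − v₂²/2g = 296.73 − 247.54 − 0.004 = 49.19 m.
P₂ = ρgψ₂ = 1000 × 9.81 × 49.19 ≈ 483 kPa.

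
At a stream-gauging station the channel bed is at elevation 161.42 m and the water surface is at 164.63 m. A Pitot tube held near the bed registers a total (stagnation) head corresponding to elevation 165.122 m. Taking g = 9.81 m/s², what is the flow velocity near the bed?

Near the bed, under hydrostatic conditions, the piezometric head (z + ψ) equals the free-surface elevation, 164.63 m.
Velocity head = total − piezometric = 165.122 − 164.63 = 0.492 m.
v = √(2g·h_v) = √(2 × 9.81 × 0.492) = 3.11 m/s.

v ≈ 3.11 m/s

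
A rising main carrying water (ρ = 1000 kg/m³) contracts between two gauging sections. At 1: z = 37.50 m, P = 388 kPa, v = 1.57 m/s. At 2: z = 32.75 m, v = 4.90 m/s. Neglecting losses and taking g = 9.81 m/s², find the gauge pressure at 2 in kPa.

Pressure head at 1: ψ₁ = P₁/(ρg) = 388×1000 / (1000 × 9.81) = 39.55 m.
Velocity heads: v₁²/2g = 1.57²/19.62 = 0.126 m; v₂²/2g = 4.90²/19.62 = 1.224 m.
Total head H = z₁ + ψ₁ + v₁²/2g = 37.50 + 39.55 + 0.126 = 77.18 m.
ψ₂ = H − z₂ − v₂²/2g = 77.18 − 32.75 − 1.224 = 43.21 m.
P₂ = ρgψ₂ = 1000 × 9.81 × 43.21 ≈ 424 kPa.

P₂ ≈ 424 kPa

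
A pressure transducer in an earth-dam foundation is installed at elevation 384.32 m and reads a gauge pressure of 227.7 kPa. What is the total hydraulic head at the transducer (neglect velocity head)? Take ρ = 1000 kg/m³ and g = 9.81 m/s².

ψ = P/(ρg) = 227.7×1000 / (1000 × 9.81) = 23.21 m.
h = z + ψ = 384.32 + 23.21 = 407.53 m.

h ≈ 407.53 m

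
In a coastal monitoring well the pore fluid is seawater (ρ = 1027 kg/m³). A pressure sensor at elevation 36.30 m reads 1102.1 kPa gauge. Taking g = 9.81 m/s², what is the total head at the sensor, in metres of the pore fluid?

ψ = P/(ρg) = 1102.1×1000 / (1027 × 9.81) = 109.39 m.
h = z + ψ = 36.30 + 109.39 = 145.69 m.

h ≈ 145.69 m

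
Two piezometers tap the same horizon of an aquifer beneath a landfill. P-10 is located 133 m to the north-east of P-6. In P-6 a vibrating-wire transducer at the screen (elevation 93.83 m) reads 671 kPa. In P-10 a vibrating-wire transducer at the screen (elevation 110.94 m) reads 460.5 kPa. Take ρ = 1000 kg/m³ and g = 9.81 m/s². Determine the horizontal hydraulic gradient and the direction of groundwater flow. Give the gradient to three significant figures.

i ≈ 0.0327; groundwater flows toward the north-east

Pressure head at P-6: ψ = P/(ρg) = 671×1000 / (1000 × 9.81) = 68.40 m.
Total head at P-6: h = z + ψ = 93.83 + 68.40 = 162.23 m.
Pressure head at P-10: ψ = P/(ρg) = 460.5×1000 / (1000 × 9.81) = 46.94 m.
Total head at P-10: h = z + ψ = 110.94 + 46.94 = 157.88 m.
Head difference: h(P-6) − h(P-10) = 162.23 − 157.88 = 4.35 m.
Hydraulic gradient: i = |Δh| / L = 4.35 / 133 = 0.0327.
Flow is from higher to lower head: from P-6 toward P-10, i.e. toward the north-east.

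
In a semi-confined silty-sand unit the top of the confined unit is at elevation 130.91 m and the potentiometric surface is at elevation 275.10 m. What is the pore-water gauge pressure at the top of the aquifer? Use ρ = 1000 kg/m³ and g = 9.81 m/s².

P ≈ 1410 kPa

Pressure head at the aquifer top: ψ = h − z = 275.10 − 130.91 = 144.19 m.
P = ρgψ = 1000 × 9.81 × 144.19 = 1414504 Pa ≈ 1410 kPa.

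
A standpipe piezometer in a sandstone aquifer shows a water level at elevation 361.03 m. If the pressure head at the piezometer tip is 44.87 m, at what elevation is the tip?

z = h − ψ = 361.03 − 44.87 = 316.16 m.

z ≈ 316.16 m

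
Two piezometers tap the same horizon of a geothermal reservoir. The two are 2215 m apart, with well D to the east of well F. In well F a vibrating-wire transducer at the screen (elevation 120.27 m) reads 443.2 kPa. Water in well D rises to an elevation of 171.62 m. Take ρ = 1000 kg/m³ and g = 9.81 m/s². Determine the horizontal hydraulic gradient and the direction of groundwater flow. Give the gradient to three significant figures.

Pressure head at well F: ψ = P/(ρg) = 443.2×1000 / (1000 × 9.81) = 45.18 m.
Total head at well F: h = z + ψ = 120.27 + 45.18 = 165.45 m.
Total head at well D: h = 171.62 m (water level in the piezometer is the total head).
Head difference: h(well F) − h(well D) = 165.45 − 171.62 = -6.17 m.
Hydraulic gradient: i = |Δh| / L = 6.17 / 2215 = 0.00279.
Flow is from higher to lower head: from well D toward well F, i.e. toward the west.

i ≈ 0.00279; groundwater flows toward the west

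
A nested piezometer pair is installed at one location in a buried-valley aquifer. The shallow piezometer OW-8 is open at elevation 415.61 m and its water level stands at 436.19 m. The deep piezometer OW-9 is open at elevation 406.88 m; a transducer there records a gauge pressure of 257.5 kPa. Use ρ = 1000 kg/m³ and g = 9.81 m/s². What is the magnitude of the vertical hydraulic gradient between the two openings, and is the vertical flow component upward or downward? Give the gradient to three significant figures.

|i_v| ≈ 0.351; vertical flow is downward

Total head at OW-8: h = 436.19 m (water level in the standpipe).
Pressure head at OW-9: ψ = P/(ρg) = 257.5×1000 / (1000 × 9.81) = 26.25 m.
Total head at OW-9: h = z + ψ = 406.88 + 26.25 = 433.13 m.
Δh = h(OW-8) − h(OW-9) = 436.19 − 433.13 = 3.06 m.
Vertical separation Δz = 415.61 − 406.88 = 8.73 m.
|i_v| = |Δh| / Δz = 3.06 / 8.73 = 0.351.
Head is higher in the shallow piezometer, so vertical flow is downward (recharge condition).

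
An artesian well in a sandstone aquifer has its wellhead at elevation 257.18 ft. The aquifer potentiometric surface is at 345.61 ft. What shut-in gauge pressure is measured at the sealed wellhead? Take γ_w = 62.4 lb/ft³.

P ≈ 38.3 psi

Head above the cap: Δh = 345.61 − 257.18 = 88.43 ft.
P = γΔh/144 = 62.4 × 88.43 / 144 = 38.3 psi.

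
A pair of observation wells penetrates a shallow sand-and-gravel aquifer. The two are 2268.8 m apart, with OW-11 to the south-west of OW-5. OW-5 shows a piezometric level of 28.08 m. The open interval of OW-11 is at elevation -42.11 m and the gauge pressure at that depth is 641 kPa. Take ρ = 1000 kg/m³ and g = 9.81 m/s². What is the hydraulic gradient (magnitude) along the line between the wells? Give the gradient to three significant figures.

Total head at OW-5: h = 28.08 m (water level in the piezometer is the total head).
Pressure head at OW-11: ψ = P/(ρg) = 641×1000 / (1000 × 9.81) = 65.34 m.
Total head at OW-11: h = z + ψ = -42.11 + 65.34 = 23.23 m.
Head difference: h(OW-5) − h(OW-11) = 28.08 − 23.23 = 4.85 m.
Hydraulic gradient: i = |Δh| / L = 4.85 / 2268.8 = 0.00214.

i ≈ 0.00214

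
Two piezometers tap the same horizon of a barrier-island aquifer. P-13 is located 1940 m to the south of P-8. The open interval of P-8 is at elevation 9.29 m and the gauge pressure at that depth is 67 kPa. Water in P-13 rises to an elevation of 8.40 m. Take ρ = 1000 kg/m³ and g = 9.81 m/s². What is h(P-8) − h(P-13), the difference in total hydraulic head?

Δh ≈ 7.72 m

Pressure head at P-8: ψ = P/(ρg) = 67×1000 / (1000 × 9.81) = 6.83 m.
Total head at P-8: h = z + ψ = 9.29 + 6.83 = 16.12 m.
Total head at P-13: h = 8.40 m (water level in the piezometer is the total head).
Head difference: h(P-8) − h(P-13) = 16.12 − 8.40 = 7.72 m.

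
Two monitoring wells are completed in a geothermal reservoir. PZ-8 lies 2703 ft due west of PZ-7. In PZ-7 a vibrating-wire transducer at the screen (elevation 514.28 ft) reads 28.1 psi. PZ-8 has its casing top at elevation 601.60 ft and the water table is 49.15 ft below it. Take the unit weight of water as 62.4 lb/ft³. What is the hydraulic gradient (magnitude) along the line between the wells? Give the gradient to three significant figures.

i ≈ 0.00987

Pressure head at PZ-7: ψ = 144·P/γ = 144 × 28.1 / 62.4 = 64.85 ft.
Total head at PZ-7: h = z + ψ = 514.28 + 64.85 = 579.13 ft.
Total head at PZ-8: h = 601.60 − 49.15 = 552.45 ft.
Head difference: h(PZ-7) − h(PZ-8) = 579.13 − 552.45 = 26.68 ft.
Hydraulic gradient: i = |Δh| / L = 26.68 / 2703 = 0.00987.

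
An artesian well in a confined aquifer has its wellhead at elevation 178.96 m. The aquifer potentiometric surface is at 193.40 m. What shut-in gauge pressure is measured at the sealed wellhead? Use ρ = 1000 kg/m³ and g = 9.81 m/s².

Head above the cap: Δh = 193.40 − 178.96 = 14.44 m.
P = ρgΔh = 1000 × 9.81 × 14.44 = 141656 Pa ≈ 142 kPa.

P ≈ 142 kPa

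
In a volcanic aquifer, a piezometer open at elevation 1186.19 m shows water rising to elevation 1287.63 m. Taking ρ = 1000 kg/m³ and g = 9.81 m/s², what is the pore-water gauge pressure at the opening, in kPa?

Pressure head ψ = h − z = 1287.63 − 1186.19 = 101.44 m.
P = ρgψ = 1000 × 9.81 × 101.44 = 995126 Pa ≈ 995 kPa.

P ≈ 995 kPa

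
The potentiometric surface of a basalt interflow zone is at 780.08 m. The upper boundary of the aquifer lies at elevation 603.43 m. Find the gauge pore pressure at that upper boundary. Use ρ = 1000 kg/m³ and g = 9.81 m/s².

P ≈ 1730 kPa

Pressure head at the aquifer top: ψ = h − z = 780.08 − 603.43 = 176.65 m.
P = ρgψ = 1000 × 9.81 × 176.65 = 1732937 Pa ≈ 1730 kPa.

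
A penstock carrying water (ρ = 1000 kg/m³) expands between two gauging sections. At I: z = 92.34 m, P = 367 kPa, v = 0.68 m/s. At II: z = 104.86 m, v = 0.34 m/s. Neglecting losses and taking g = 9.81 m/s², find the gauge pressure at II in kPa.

Pressure head at I: ψ₁ = P₁/(ρg) = 367×1000 / (1000 × 9.81) = 37.41 m.
Velocity heads: v₁²/2g = 0.68²/19.62 = 0.024 m; v₂²/2g = 0.34²/19.62 = 0.006 m.
Total head H = z₁ + ψ₁ + v₁²/2g = 92.34 + 37.41 + 0.024 = 129.77 m.
ψ₂ = H − z₂ − v₂²/2g = 129.77 − 104.86 − 0.006 = 24.90 m.
P₂ = ρgψ₂ = 1000 × 9.81 × 24.90 ≈ 244 kPa.

P₂ ≈ 244 kPa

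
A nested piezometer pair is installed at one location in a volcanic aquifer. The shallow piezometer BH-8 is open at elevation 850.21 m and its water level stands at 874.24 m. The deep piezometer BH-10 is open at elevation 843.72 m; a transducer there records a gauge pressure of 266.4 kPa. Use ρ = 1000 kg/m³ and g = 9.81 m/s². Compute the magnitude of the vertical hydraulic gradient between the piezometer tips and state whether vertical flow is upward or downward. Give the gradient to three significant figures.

|i_v| ≈ 0.518; vertical flow is downward

Total head at BH-8: h = 874.24 m (water level in the standpipe).
Pressure head at BH-10: ψ = P/(ρg) = 266.4×1000 / (1000 × 9.81) = 27.16 m.
Total head at BH-10: h = z + ψ = 843.72 + 27.16 = 870.88 m.
Δh = h(BH-8) − h(BH-10) = 874.24 − 870.88 = 3.36 m.
Vertical separation Δz = 850.21 − 843.72 = 6.49 m.
|i_v| = |Δh| / Δz = 3.36 / 6.49 = 0.518.
Head is higher in the shallow piezometer, so vertical flow is downward (recharge condition).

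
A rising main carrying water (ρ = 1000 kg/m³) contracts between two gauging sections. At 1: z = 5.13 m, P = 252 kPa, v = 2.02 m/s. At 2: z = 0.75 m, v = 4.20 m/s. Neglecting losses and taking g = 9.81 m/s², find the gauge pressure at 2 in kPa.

Pressure head at 1: ψ₁ = P₁/(ρg) = 252×1000 / (1000 × 9.81) = 25.69 m.
Velocity heads: v₁²/2g = 2.02²/19.62 = 0.208 m; v₂²/2g = 4.20²/19.62 = 0.899 m.
Total head H = z₁ + ψ₁ + v₁²/2g = 5.13 + 25.69 + 0.208 = 31.03 m.
ψ₂ = H − z₂ − v₂²/2g = 31.03 − 0.75 − 0.899 = 29.38 m.
P₂ = ρgψ₂ = 1000 × 9.81 × 29.38 ≈ 288 kPa.

P₂ ≈ 288 kPa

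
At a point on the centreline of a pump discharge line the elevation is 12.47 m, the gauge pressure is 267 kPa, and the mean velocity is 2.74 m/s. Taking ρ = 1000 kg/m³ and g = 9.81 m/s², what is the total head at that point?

h ≈ 40.07 m

Pressure head ψ = P/(ρg) = 267×1000 / (1000 × 9.81) = 27.22 m.
Velocity head = v²/(2g) = 2.74² / (2 × 9.81) = 0.383 m.
h = z + ψ + v²/(2g) = 12.47 + 27.22 + 0.383 = 40.07 m.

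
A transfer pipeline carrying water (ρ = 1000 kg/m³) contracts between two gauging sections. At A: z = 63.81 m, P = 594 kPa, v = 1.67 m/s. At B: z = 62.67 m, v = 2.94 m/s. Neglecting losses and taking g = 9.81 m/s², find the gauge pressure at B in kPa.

P₂ ≈ 602 kPa

Pressure head at A: ψ₁ = P₁/(ρg) = 594×1000 / (1000 × 9.81) = 60.55 m.
Velocity heads: v₁²/2g = 1.67²/19.62 = 0.142 m; v₂²/2g = 2.94²/19.62 = 0.441 m.
Total head H = z₁ + ψ₁ + v₁²/2g = 63.81 + 60.55 + 0.142 = 124.50 m.
ψ₂ = H − z₂ − v₂²/2g = 124.50 − 62.67 − 0.441 = 61.39 m.
P₂ = ρgψ₂ = 1000 × 9.81 × 61.39 ≈ 602 kPa.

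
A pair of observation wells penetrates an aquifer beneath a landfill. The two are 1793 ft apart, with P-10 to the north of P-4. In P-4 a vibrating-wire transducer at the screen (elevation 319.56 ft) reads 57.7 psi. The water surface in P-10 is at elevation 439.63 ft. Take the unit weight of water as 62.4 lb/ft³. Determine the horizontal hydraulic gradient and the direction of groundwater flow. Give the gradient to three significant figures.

Pressure head at P-4: ψ = 144·P/γ = 144 × 57.7 / 62.4 = 133.15 ft.
Total head at P-4: h = z + ψ = 319.56 + 133.15 = 452.71 ft.
Total head at P-10: h = 439.63 ft (water level in the piezometer is the total head).
Head difference: h(P-4) − h(P-10) = 452.71 − 439.63 = 13.08 ft.
Hydraulic gradient: i = |Δh| / L = 13.08 / 1793 = 0.00730.
Flow is from higher to lower head: from P-4 toward P-10, i.e. toward the north.

i ≈ 0.00730; groundwater flows toward the north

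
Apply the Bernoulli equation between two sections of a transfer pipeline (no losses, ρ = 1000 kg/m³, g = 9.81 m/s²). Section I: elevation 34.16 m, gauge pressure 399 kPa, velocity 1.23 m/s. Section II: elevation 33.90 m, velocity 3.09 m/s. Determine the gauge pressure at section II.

Pressure head at I: ψ₁ = P₁/(ρg) = 399×1000 / (1000 × 9.81) = 40.67 m.
Velocity heads: v₁²/2g = 1.23²/19.62 = 0.077 m; v₂²/2g = 3.09²/19.62 = 0.487 m.
Total head H = z₁ + ψ₁ + v₁²/2g = 34.16 + 40.67 + 0.077 = 74.91 m.
ψ₂ = H − z₂ − v₂²/2g = 74.91 − 33.90 − 0.487 = 40.52 m.
P₂ = ρgψ₂ = 1000 × 9.81 × 40.52 ≈ 398 kPa.

P₂ ≈ 398 kPa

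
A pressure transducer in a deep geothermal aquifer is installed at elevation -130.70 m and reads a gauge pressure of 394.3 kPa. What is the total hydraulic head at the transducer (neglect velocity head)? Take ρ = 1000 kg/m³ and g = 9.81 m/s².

ψ = P/(ρg) = 394.3×1000 / (1000 × 9.81) = 40.19 m.
h = z + ψ = -130.70 + 40.19 = -90.51 m.

h ≈ -90.51 m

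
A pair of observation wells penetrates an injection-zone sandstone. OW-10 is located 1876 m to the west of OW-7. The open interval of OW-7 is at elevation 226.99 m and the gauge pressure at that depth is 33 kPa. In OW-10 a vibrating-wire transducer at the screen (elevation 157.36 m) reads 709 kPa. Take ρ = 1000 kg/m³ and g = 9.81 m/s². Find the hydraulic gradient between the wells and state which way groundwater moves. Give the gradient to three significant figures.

i ≈ 0.000384; groundwater flows toward the west

Pressure head at OW-7: ψ = P/(ρg) = 33×1000 / (1000 × 9.81) = 3.36 m.
Total head at OW-7: h = z + ψ = 226.99 + 3.36 = 230.35 m.
Pressure head at OW-10: ψ = P/(ρg) = 709×1000 / (1000 × 9.81) = 72.27 m.
Total head at OW-10: h = z + ψ = 157.36 + 72.27 = 229.63 m.
Head difference: h(OW-7) − h(OW-10) = 230.35 − 229.63 = 0.72 m.
Hydraulic gradient: i = |Δh| / L = 0.72 / 1876 = 0.000384.
Flow is from higher to lower head: from OW-7 toward OW-10, i.e. toward the west.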